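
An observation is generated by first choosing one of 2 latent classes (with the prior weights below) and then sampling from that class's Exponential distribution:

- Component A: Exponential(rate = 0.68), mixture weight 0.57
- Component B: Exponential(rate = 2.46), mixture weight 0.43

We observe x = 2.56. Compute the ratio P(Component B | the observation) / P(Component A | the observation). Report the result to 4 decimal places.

The posterior odds equal the prior odds times the likelihood ratio: (π_i/π_j)·(f_i(x)/f_j(x)).
Evaluate each component's likelihood at the observed value:
  L_A = 0.68·e^(−0.68·2.56) = 0.68·e^(−1.7408) = 0.119258
  L_B = 2.46·e^(−2.46·2.56) = 2.46·e^(−6.2976) = 0.00452816
Posterior odds = (π_B·L_B) / (π_A·L_A) = (0.43·0.00452816) / (0.57·0.119258) = 0.00194711 / 0.0679773 ≈ 0.0286

0.0286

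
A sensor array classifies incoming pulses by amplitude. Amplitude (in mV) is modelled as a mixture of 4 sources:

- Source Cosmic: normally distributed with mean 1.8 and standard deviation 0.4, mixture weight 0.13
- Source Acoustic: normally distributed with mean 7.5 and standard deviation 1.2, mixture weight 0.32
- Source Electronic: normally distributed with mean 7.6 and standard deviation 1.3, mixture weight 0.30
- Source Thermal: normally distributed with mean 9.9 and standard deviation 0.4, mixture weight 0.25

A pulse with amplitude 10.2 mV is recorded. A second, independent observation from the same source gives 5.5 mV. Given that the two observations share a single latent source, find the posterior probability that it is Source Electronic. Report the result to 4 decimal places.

By Bayes' theorem, P(k | x) = w_k f_k(x) / Σ_j w_j f_j(x).
Since both observations come from the same component, the likelihood for component k is f_k(x₁)·f_k(x₂).
  f_Cosmic = [1.72551e-96] × [2.62536e-19] = 4.53008e-115
  f_Acoustic = [0.0264497] × [0.0828976] = 0.00219262
  f_Electronic = [0.0415315] × [0.0832392] = 0.00345705
  f_Thermal = [0.752844] × [5.29705e-27] = 3.98785e-27
Multiply by the mixture weights:
  w_Cosmic·f_Cosmic = 0.13 × 4.53008e-115 = 5.88911e-116
  w_Acoustic·f_Acoustic = 0.32 × 0.00219262 = 0.000701638
  w_Electronic·f_Electronic = 0.30 × 0.00345705 = 0.00103712
  w_Thermal·f_Thermal = 0.25 × 3.98785e-27 = 9.96962e-28
Sum: 5.88911e-116 + 0.000701638 + 0.00103712 + 9.96962e-28 = 0.00173875
Responsibility of Source Electronic: 0.00103712 / 0.00173875 ≈ 0.5965

0.5965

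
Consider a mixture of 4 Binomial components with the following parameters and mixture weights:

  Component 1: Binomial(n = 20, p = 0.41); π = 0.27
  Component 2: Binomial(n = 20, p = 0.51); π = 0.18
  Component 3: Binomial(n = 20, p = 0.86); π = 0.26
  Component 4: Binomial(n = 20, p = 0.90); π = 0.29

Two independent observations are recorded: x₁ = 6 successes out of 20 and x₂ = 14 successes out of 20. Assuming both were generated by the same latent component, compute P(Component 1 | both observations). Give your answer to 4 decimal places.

Posterior ∝ prior × likelihood, so P(k | x) ∝ P(Z=k) f_k(x); normalise over all components.
Since both observations come from the same component, the likelihood for component k is f_k(x₁)·f_k(x₂).
  L_1 = [C(20,6)·0.41^6·0.59^14 = 38760·0.0047501·0.000619339 = 0.114029] × [0.00620112] = 0.000707107
  L_2 = [C(20,6)·0.51^6·0.49^14 = 38760·0.0175963·4.59987e-05 = 0.0313726] × [0.0432059] = 0.00135548
  L_3 = [C(20,6)·0.86^6·0.14^14 = 38760·0.404567·1.1112e-12 = 1.74248e-08] × [0.0353289] = 6.15598e-10
  L_4 = [C(20,6)·0.90^6·0.10^14 = 38760·0.531441·1e-14 = 2.05987e-10] × [0.00886704] = 1.82649e-12
Multiply by the mixture weights:
  P(Z=1)·L_1 = 0.27 × 0.000707107 = 0.000190919
  P(Z=2)·L_2 = 0.18 × 0.00135548 = 0.000243986
  P(Z=3)·L_3 = 0.26 × 6.15598e-10 = 1.60056e-10
  P(Z=4)·L_4 = 0.29 × 1.82649e-12 = 5.29683e-13
Evidence: 0.000190919 + 0.000243986 + 1.60056e-10 + 5.29683e-13 = 0.000434905
P(Component 1 | x) = 0.000190919 / 0.000434905 ≈ 0.4390

0.4390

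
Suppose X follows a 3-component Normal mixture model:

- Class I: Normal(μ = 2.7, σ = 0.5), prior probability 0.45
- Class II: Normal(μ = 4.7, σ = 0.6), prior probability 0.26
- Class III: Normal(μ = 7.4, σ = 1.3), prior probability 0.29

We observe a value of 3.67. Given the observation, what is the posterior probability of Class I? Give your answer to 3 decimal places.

Posterior ∝ prior × likelihood, so P(k | x) ∝ π_k f_k(x); normalise over all components.
Component likelihoods at x = 3.67:
  p_I = 0.12153
  p_II = 0.152348
  p_III = 0.00500386
Prior × likelihood for each component:
  π_I·p_I = 0.45 × 0.12153 = 0.0546887
  π_II·p_II = 0.26 × 0.152348 = 0.0396106
  π_III·p_III = 0.29 × 0.00500386 = 0.00145112
Denominator: 0.0546887 + 0.0396106 + 0.00145112 = 0.0957504
Responsibility of Class I: 0.0546887 / 0.0957504 ≈ 0.571

0.571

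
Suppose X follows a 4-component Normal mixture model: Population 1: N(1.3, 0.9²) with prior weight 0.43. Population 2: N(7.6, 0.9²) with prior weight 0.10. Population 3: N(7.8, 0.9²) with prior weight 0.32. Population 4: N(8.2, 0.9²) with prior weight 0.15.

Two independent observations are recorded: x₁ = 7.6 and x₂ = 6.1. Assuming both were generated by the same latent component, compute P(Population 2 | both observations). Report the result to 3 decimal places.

0.292

Posterior ∝ prior × likelihood, so P(k | x) ∝ π_k f_k(x); normalise over all components.
Since both observations come from the same component, the likelihood for component k is f_k(x₁)·f_k(x₂).
  p_1 = [(1/(0.9·√(2π)))·exp(−(7.6−1.3)²/(2·0.9²)) = 0.443269·exp(-24.50000) = 1.01497e-11] × [2.95145e-07] = 2.99563e-18
  p_2 = [(1/(0.9·√(2π)))·exp(−(7.6−7.6)²/(2·0.9²)) = 0.443269·exp(-0.00000) = 0.443269] × [0.11053] = 0.0489946
  p_3 = [(1/(0.9·√(2π)))·exp(−(7.6−7.8)²/(2·0.9²)) = 0.443269·exp(-0.02469) = 0.432458] × [0.0744574] = 0.0321997
  p_4 = [(1/(0.9·√(2π)))·exp(−(7.6−8.2)²/(2·0.9²)) = 0.443269·exp(-0.22222) = 0.354942] × [0.0291354] = 0.0103414
Multiply by the mixture weights:
  π_1·p_1 = 0.43 × 2.99563e-18 = 1.28812e-18
  π_2·p_2 = 0.10 × 0.0489946 = 0.00489946
  π_3·p_3 = 0.32 × 0.0321997 = 0.0103039
  π_4·p_4 = 0.15 × 0.0103414 = 0.00155121
Sum: 1.28812e-18 + 0.00489946 + 0.0103039 + 0.00155121 = 0.0167546
So the posterior for Population 2 is 0.00489946 / 0.0167546 ≈ 0.292.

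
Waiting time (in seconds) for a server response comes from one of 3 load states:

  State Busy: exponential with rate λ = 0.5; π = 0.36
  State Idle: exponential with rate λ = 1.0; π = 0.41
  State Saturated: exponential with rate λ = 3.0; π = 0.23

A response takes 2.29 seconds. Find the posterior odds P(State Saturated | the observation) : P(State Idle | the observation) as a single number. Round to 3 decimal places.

Since P(k|x) ∝ π_k f_k(x), the posterior odds are π_i f_i(x) / (π_j f_j(x)).
Evaluate each component's likelihood at the observed value:
  L_Busy = 0.5·e^(−0.5·2.29) = 0.5·e^(−1.1450) = 0.159112
  L_Idle = 1.0·e^(−1.0·2.29) = 1.0·e^(−2.2900) = 0.101266
  L_Saturated = 3.0·e^(−3.0·2.29) = 3.0·e^(−6.8700) = 0.00311543
Posterior odds = (π_Saturated·L_Saturated) / (π_Idle·L_Idle) = (0.23·0.00311543) / (0.41·0.101266) = 0.000716549 / 0.0415192 ≈ 0.017

0.017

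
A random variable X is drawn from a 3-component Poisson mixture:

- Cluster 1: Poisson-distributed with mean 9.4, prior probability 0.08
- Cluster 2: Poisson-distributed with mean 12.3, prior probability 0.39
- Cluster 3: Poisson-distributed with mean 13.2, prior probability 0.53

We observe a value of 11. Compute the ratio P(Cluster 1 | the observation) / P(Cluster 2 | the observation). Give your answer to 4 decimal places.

0.1936

Only the two components matter; the odds are (w_i f_i(x)) / (w_j f_j(x)).
Evaluate each component's likelihood at the observed value:
  p_1 = e^(−9.4)·9.4^11/11! = 0.104926
  p_2 = e^(−12.3)·12.3^11/11! = 0.111168
  p_3 = e^(−13.2)·13.2^11/11! = 0.0982812
Posterior odds = (w_1·p_1) / (w_2·p_2) = (0.08·0.104926) / (0.39·0.111168) = 0.00839407 / 0.0433554 ≈ 0.1936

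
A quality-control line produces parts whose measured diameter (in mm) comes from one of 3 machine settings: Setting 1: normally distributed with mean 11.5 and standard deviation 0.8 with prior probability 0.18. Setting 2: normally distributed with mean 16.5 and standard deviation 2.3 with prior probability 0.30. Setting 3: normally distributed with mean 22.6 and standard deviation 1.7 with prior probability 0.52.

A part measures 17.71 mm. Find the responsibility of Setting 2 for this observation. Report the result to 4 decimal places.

Apply Bayes' rule: the posterior for each component is proportional to its prior times its likelihood at x.
Evaluate each component's likelihood at the observed value:
  L_1 = 4.10495e-14
  L_2 = 0.151037
  L_3 = 0.00374772
Unnormalised posteriors:
  w_1·L_1 = 0.18 × 4.10495e-14 = 7.38891e-15
  w_2·L_2 = 0.30 × 0.151037 = 0.0453111
  w_3·L_3 = 0.52 × 0.00374772 = 0.00194881
Sum: 7.38891e-15 + 0.0453111 + 0.00194881 = 0.0472599
P(Setting 2 | 17.71 mm) = 0.0453111 / 0.0472599 ≈ 0.9588

0.9588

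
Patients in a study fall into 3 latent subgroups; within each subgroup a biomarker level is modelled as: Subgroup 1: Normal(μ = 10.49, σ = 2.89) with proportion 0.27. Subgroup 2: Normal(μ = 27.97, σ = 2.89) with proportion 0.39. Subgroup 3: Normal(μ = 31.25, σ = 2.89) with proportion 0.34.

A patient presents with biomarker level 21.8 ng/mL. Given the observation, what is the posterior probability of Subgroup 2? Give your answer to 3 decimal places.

By Bayes' theorem, P(k | x) = π_k f_k(x) / Σ_j π_j f_j(x).
Evaluate each component's likelihood at the observed value:
  L_1 = (1/(2.89·√(2π)))·exp(−(21.8−10.49)²/(2·2.89²)) = 0.138042·exp(-7.65772) = 6.52088e-05
  L_2 = (1/(2.89·√(2π)))·exp(−(21.8−27.97)²/(2·2.89²)) = 0.138042·exp(-2.27900) = 0.0141337
  L_3 = (1/(2.89·√(2π)))·exp(−(21.8−31.25)²/(2·2.89²)) = 0.138042·exp(-5.34611) = 0.000658
Weight by the priors:
  π_1·L_1 = 0.27 × 6.52088e-05 = 1.76064e-05
  π_2·L_2 = 0.39 × 0.0141337 = 0.00551212
  π_3·L_3 = 0.34 × 0.000658 = 0.00022372
Sum: 1.76064e-05 + 0.00551212 + 0.00022372 = 0.00575345
Responsibility of Subgroup 2: 0.00551212 / 0.00575345 ≈ 0.958

0.958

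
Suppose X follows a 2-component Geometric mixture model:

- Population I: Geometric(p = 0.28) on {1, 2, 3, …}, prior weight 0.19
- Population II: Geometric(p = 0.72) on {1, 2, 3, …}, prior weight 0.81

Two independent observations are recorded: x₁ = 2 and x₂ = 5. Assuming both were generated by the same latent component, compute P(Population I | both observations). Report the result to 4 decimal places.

0.7995

P(component k | x) = π_k·f_k(x) / marginal(x), where marginal(x) = Σ_j π_j·f_j(x).
Since both observations come from the same component, the likelihood for component k is f_k(x₁)·f_k(x₂).
  p_I = [0.28·(1−0.28)^1 = 0.28·0.72 = 0.2016] × [0.0752468] = 0.0151698
  p_II = [0.72·(1−0.72)^1 = 0.72·0.28 = 0.2016] × [0.00442552] = 0.000892185
Weight by the priors:
  π_I·p_I = 0.19 × 0.0151698 = 0.00288225
  π_II·p_II = 0.81 × 0.000892185 = 0.00072267
Sum: 0.00288225 + 0.00072267 = 0.00360492
P(Population I | x₁,x₂) ≈ 0.7995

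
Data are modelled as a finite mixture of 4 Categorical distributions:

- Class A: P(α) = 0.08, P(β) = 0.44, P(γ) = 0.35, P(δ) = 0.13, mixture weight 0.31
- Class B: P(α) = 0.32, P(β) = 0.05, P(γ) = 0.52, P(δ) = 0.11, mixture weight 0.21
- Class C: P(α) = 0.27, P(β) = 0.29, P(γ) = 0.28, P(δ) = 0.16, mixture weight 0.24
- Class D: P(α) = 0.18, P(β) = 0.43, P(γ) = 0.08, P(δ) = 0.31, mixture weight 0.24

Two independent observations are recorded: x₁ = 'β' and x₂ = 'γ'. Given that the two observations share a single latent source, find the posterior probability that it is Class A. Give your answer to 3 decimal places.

Apply Bayes' rule: the posterior for each component is proportional to its prior times its likelihood at x.
Since both observations come from the same component, the likelihood for component k is f_k(x₁)·f_k(x₂).
  f_A = [0.44] × [0.35] = 0.154
  f_B = [0.05] × [0.52] = 0.026
  f_C = [0.29] × [0.28] = 0.0812
  f_D = [0.43] × [0.08] = 0.0344
Unnormalised posteriors:
  π_A·f_A = 0.31 × 0.154 = 0.04774
  π_B·f_B = 0.21 × 0.026 = 0.00546
  π_C·f_C = 0.24 × 0.0812 = 0.019488
  π_D·f_D = 0.24 × 0.0344 = 0.008256
Denominator: 0.04774 + 0.00546 + 0.019488 + 0.008256 = 0.080944
So the posterior for Class A is 0.04774 / 0.080944 ≈ 0.590.

0.590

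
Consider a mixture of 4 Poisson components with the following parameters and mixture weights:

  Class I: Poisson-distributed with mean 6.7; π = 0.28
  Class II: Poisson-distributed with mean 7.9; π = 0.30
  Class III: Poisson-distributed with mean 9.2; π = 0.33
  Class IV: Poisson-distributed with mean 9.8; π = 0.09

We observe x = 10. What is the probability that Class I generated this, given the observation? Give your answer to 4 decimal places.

The responsibility of component k is P(Z=k) f_k(x) divided by Σ_j P(Z=j) f_j(x).
Evaluate each component's likelihood at the observed value:
  f_I = 0.0618318
  f_II = 0.0967345
  f_III = 0.12095
  f_IV = 0.124857
Weight by the priors:
  P(Z=I)·f_I = 0.28 × 0.0618318 = 0.0173129
  P(Z=II)·f_II = 0.30 × 0.0967345 = 0.0290204
  P(Z=III)·f_III = 0.33 × 0.12095 = 0.0399135
  P(Z=IV)·f_IV = 0.09 × 0.124857 = 0.0112371
Evidence: 0.0173129 + 0.0290204 + 0.0399135 + 0.0112371 = 0.0974839
So the posterior for Class I is 0.0173129 / 0.0974839 ≈ 0.1776.

0.1776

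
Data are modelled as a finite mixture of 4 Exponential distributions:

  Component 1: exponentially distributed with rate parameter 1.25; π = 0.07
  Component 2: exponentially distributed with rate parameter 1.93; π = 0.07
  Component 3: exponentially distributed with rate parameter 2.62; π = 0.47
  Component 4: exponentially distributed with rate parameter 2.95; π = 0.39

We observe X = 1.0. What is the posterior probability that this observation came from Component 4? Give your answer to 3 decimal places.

Apply Bayes' rule: the posterior for each component is proportional to its prior times its likelihood at x.
Evaluate each component's likelihood at the observed value:
  p_1 = 1.25·e^(−1.25·1.0) = 1.25·e^(−1.2500) = 0.358131
  p_2 = 1.93·e^(−1.93·1.0) = 1.93·e^(−1.9300) = 0.280136
  p_3 = 2.62·e^(−2.62·1.0) = 2.62·e^(−2.6200) = 0.190744
  p_4 = 2.95·e^(−2.95·1.0) = 2.95·e^(−2.9500) = 0.154402
Multiply by the mixture weights:
  π_1·p_1 = 0.07 × 0.358131 = 0.0250692
  π_2·p_2 = 0.07 × 0.280136 = 0.0196095
  π_3·p_3 = 0.47 × 0.190744 = 0.0896494
  π_4·p_4 = 0.39 × 0.154402 = 0.0602168
Sum: 0.0250692 + 0.0196095 + 0.0896494 + 0.0602168 = 0.194545
P(Component 4 | the observation) = 0.0602168 / 0.194545 ≈ 0.310

0.310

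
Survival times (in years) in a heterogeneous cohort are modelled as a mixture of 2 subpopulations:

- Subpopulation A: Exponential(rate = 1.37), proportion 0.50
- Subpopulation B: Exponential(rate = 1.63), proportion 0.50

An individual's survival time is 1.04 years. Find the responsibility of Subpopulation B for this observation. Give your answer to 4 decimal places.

0.4759

The responsibility of component k is π_k f_k(x) divided by Σ_j π_j f_j(x).
Exponential densities:
  f_A = 0.329563
  f_B = 0.299207
Multiply by the mixture weights:
  π_A·f_A = 0.50 × 0.329563 = 0.164781
  π_B·f_B = 0.50 × 0.299207 = 0.149603
Marginal: 0.164781 + 0.149603 = 0.314385
P(Subpopulation B | data) = 0.149603 / 0.314385 ≈ 0.4759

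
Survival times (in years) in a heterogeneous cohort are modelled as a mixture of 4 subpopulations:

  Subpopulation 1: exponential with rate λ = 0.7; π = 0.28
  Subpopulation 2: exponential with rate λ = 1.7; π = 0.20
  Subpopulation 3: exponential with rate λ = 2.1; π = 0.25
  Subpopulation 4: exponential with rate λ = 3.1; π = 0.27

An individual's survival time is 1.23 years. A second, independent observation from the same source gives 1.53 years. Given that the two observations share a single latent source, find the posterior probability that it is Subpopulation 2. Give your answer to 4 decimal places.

Posterior ∝ prior × likelihood, so P(k | x) ∝ P(Z=k) f_k(x); normalise over all components.
Since both observations come from the same component, the likelihood for component k is f_k(x₁)·f_k(x₂).
  p_1 = [0.295917] × [0.239866] = 0.0709805
  p_2 = [0.210058] × [0.126139] = 0.0264965
  p_3 = [0.158649] × [0.084495] = 0.013405
  p_4 = [0.0684537] × [0.0270087] = 0.00184884
Multiply by the mixture weights:
  P(Z=1)·p_1 = 0.28 × 0.0709805 = 0.0198745
  P(Z=2)·p_2 = 0.20 × 0.0264965 = 0.0052993
  P(Z=3)·p_3 = 0.25 × 0.013405 = 0.00335126
  P(Z=4)·p_4 = 0.27 × 0.00184884 = 0.000499187
Sum: 0.0198745 + 0.0052993 + 0.00335126 + 0.000499187 = 0.0290243
P(Subpopulation 2 | x₁,x₂) = 0.0052993 / 0.0290243 ≈ 0.1826

0.1826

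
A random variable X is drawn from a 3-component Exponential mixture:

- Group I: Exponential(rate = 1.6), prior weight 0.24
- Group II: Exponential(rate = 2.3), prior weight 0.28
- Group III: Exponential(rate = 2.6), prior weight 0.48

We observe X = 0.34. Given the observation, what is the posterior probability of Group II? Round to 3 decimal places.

0.285

By Bayes' theorem, P(k | x) = P(Z=k) f_k(x) / Σ_j P(Z=j) f_j(x).
Evaluate each component's likelihood at the observed value:
  L_I = 0.928675
  L_II = 1.05223
  L_III = 1.07413
Multiply by the mixture weights:
  P(Z=I)·L_I = 0.24 × 0.928675 = 0.222882
  P(Z=II)·L_II = 0.28 × 1.05223 = 0.294624
  P(Z=III)·L_III = 0.48 × 1.07413 = 0.515583
Marginal: 0.222882 + 0.294624 + 0.515583 = 1.03309
Responsibility of Group II: 0.294624 / 1.03309 ≈ 0.285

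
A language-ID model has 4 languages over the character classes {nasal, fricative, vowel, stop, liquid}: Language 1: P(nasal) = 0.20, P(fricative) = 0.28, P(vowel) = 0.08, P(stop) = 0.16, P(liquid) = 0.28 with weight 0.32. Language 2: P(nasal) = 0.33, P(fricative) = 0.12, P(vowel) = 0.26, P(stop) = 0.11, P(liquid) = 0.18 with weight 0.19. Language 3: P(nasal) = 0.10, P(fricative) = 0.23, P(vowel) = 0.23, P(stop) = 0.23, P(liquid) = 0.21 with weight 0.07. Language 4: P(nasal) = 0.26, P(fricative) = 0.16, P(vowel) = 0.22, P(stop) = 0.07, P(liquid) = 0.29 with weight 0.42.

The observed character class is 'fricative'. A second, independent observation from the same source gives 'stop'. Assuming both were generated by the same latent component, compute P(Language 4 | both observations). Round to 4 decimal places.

Apply Bayes' rule: the posterior for each component is proportional to its prior times its likelihood at x.
Since both observations come from the same component, the likelihood for component k is f_k(x₁)·f_k(x₂).
  f_1 = [P(fricative | comp) = 0.28] × [0.16] = 0.0448
  f_2 = [P(fricative | comp) = 0.12] × [0.11] = 0.0132
  f_3 = [P(fricative | comp) = 0.23] × [0.23] = 0.0529
  f_4 = [P(fricative | comp) = 0.16] × [0.07] = 0.0112
Multiply by the mixture weights:
  P(Z=1)·f_1 = 0.32 × 0.0448 = 0.014336
  P(Z=2)·f_2 = 0.19 × 0.0132 = 0.002508
  P(Z=3)·f_3 = 0.07 × 0.0529 = 0.003703
  P(Z=4)·f_4 = 0.42 × 0.0112 = 0.004704
Denominator: 0.014336 + 0.002508 + 0.003703 + 0.004704 = 0.025251
So the posterior for Language 4 is 0.004704 / 0.025251 ≈ 0.1863.

0.1863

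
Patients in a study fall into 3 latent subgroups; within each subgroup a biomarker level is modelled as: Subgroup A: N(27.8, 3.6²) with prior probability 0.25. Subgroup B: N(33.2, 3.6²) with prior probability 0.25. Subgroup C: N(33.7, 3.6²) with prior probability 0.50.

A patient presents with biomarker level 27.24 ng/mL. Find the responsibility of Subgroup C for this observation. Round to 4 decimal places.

The responsibility of component k is P(Z=k) f_k(x) divided by Σ_j P(Z=j) f_j(x).
Component likelihoods at x = 27.24 ng/mL:
  f_A = 0.109485
  f_B = 0.0281473
  f_C = 0.0221507
Prior × likelihood for each component:
  P(Z=A)·f_A = 0.25 × 0.109485 = 0.0273712
  P(Z=B)·f_B = 0.25 × 0.0281473 = 0.00703682
  P(Z=C)·f_C = 0.50 × 0.0221507 = 0.0110753
Marginal: 0.0273712 + 0.00703682 + 0.0110753 = 0.0454833
P(Subgroup C | the observation) = 0.0110753 / 0.0454833 ≈ 0.2435

0.2435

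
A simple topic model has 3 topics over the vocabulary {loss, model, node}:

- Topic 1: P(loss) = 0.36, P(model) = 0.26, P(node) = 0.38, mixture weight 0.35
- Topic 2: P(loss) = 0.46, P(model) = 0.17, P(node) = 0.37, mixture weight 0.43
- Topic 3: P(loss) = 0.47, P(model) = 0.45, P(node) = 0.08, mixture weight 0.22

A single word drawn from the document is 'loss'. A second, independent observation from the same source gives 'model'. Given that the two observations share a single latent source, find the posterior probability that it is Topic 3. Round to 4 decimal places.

By Bayes' theorem, P(k | x) = P(Z=k) f_k(x) / Σ_j P(Z=j) f_j(x).
Since both observations come from the same component, the likelihood for component k is f_k(x₁)·f_k(x₂).
  p_1 = [0.36] × [0.26] = 0.0936
  p_2 = [0.46] × [0.17] = 0.0782
  p_3 = [0.47] × [0.45] = 0.2115
Unnormalised posteriors:
  P(Z=1)·p_1 = 0.35 × 0.0936 = 0.03276
  P(Z=2)·p_2 = 0.43 × 0.0782 = 0.033626
  P(Z=3)·p_3 = 0.22 × 0.2115 = 0.04653
Normaliser: 0.03276 + 0.033626 + 0.04653 = 0.112916
Responsibility of Topic 3: 0.04653 / 0.112916 ≈ 0.4121

0.4121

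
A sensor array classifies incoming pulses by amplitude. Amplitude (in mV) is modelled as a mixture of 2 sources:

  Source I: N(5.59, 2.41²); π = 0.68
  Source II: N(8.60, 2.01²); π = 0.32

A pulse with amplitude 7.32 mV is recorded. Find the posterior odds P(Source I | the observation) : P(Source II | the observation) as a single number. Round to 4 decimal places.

Only the two components matter; the odds are (P(Z=i) f_i(x)) / (P(Z=j) f_j(x)).
Component likelihoods at x = 7.32 mV:
  f_I = (1/(2.41·√(2π)))·exp(−(7.32−5.59)²/(2·2.41²)) = 0.165536·exp(-0.25765) = 0.127937
  f_II = (1/(2.01·√(2π)))·exp(−(7.32−8.60)²/(2·2.01²)) = 0.198479·exp(-0.20277) = 0.162052
Posterior odds = (P(Z=I)·f_I) / (P(Z=II)·f_II) = (0.68·0.127937) / (0.32·0.162052) = 0.0869974 / 0.0518565 ≈ 1.6777

1.6777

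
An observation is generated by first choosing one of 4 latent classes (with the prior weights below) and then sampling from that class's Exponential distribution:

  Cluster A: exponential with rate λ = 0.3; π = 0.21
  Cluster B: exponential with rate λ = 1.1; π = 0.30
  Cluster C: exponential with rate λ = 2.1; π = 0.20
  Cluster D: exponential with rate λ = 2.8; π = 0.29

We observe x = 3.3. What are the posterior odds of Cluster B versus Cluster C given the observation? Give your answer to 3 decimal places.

21.303

Posterior odds = (P(Z=i) f_i(x)) / (P(Z=j) f_j(x)); the normalising sum cancels.
Exponential densities:
  L_A = 0.3·e^(−0.3·3.3) = 0.3·e^(−0.9900) = 0.111473
  L_B = 1.1·e^(−1.1·3.3) = 1.1·e^(−3.6300) = 0.0291678
  L_C = 2.1·e^(−2.1·3.3) = 2.1·e^(−6.9300) = 0.0020538
  L_D = 2.8·e^(−2.8·3.3) = 2.8·e^(−9.2400) = 0.000271817
Posterior odds = (P(Z=B)·L_B) / (P(Z=C)·L_C) = (0.30·0.0291678) / (0.20·0.0020538) = 0.00875034 / 0.00041076 ≈ 21.303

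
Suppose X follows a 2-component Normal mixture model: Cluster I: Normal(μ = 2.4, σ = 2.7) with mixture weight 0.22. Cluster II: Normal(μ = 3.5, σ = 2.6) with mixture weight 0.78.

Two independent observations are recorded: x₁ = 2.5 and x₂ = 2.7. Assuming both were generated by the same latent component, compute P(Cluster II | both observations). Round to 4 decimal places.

By Bayes' theorem, P(k | x) = π_k f_k(x) / Σ_j π_j f_j(x).
Since both observations come from the same component, the likelihood for component k is f_k(x₁)·f_k(x₂).
  f_I = [(1/(2.7·√(2π)))·exp(−(2.5−2.4)²/(2·2.7²)) = 0.147756·exp(-0.00069) = 0.147655] × [0.146847] = 0.0216827
  f_II = [(1/(2.6·√(2π)))·exp(−(2.5−3.5)²/(2·2.6²)) = 0.153439·exp(-0.07396) = 0.1425] × [0.146345] = 0.0208542
Weight by the priors:
  π_I·f_I = 0.22 × 0.0216827 = 0.0047702
  π_II·f_II = 0.78 × 0.0208542 = 0.0162662
Marginal: 0.0047702 + 0.0162662 = 0.0210364
Responsibility of Cluster II: 0.0162662 / 0.0210364 ≈ 0.7732

0.7732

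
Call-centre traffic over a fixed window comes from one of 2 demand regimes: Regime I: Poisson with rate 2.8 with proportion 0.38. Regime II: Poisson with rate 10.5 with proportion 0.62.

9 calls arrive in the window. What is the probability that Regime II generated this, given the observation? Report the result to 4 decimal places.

P(component k | x) = π_k·f_k(x) / marginal(x), where marginal(x) = Σ_j π_j·f_j(x).
Component likelihoods at x = 9 calls:
  L_I = e^(−2.8)·2.8^9/9! = 0.0017727
  L_II = e^(−10.5)·10.5^9/9! = 0.11772
Prior × likelihood for each component:
  π_I·L_I = 0.38 × 0.0017727 = 0.000673625
  π_II·L_II = 0.62 × 0.11772 = 0.0729861
Marginal: 0.000673625 + 0.0729861 = 0.0736597
P(Regime II | 9 calls) = 0.0729861 / 0.0736597 ≈ 0.9909

0.9909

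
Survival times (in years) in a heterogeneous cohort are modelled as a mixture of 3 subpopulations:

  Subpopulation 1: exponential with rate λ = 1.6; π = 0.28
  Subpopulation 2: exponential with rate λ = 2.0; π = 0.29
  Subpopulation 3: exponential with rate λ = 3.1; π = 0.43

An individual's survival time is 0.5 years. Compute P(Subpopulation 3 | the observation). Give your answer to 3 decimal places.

0.406

By Bayes' theorem, P(k | x) = P(Z=k) f_k(x) / Σ_j P(Z=j) f_j(x).
Evaluate each component's likelihood at the observed value:
  L_1 = 0.718926
  L_2 = 0.735759
  L_3 = 0.657969
Unnormalised posteriors:
  P(Z=1)·L_1 = 0.28 × 0.718926 = 0.201299
  P(Z=2)·L_2 = 0.29 × 0.735759 = 0.21337
  P(Z=3)·L_3 = 0.43 × 0.657969 = 0.282927
Normaliser: 0.201299 + 0.21337 + 0.282927 = 0.697596
Responsibility of Subpopulation 3: 0.282927 / 0.697596 ≈ 0.406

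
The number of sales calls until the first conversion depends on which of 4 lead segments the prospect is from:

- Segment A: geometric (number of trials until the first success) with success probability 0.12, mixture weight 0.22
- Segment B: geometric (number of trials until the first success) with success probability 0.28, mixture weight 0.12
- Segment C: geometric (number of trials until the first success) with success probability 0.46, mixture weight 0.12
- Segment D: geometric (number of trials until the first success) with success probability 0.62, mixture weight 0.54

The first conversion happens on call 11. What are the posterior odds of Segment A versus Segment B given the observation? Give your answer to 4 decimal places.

5.8448

Only the two components matter; the odds are (π_i f_i(x)) / (π_j f_j(x)).
Geometric probabilities:
  L_A = 0.12·(1−0.12)^10 = 0.12·0.278501 = 0.0334201
  L_B = 0.28·(1−0.28)^10 = 0.28·0.0374391 = 0.0104829
  L_C = 0.46·(1−0.46)^10 = 0.46·0.00210833 = 0.00096983
  L_D = 0.62·(1−0.62)^10 = 0.62·6.27821e-05 = 3.89249e-05
Odds = (0.22/0.12) × (0.0334201/0.0104829) = 1.83333 × 3.18805 ≈ 5.8448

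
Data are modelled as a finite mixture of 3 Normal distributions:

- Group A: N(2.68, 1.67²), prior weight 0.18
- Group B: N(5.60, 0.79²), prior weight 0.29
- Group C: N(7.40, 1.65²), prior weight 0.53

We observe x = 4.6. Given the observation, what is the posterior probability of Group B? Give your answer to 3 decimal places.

0.556

Apply Bayes' rule: the posterior for each component is proportional to its prior times its likelihood at x.
Evaluate each component's likelihood at the observed value:
  p_A = (1/(1.67·√(2π)))·exp(−(4.6−2.68)²/(2·1.67²)) = 0.238888·exp(-0.66091) = 0.123358
  p_B = (1/(0.79·√(2π)))·exp(−(4.6−5.60)²/(2·0.79²)) = 0.504990·exp(-0.80115) = 0.226645
  p_C = (1/(1.65·√(2π)))·exp(−(4.6−7.40)²/(2·1.65²)) = 0.241783·exp(-1.43985) = 0.0572936
Unnormalised posteriors:
  π_A·p_A = 0.18 × 0.123358 = 0.0222044
  π_B·p_B = 0.29 × 0.226645 = 0.0657271
  π_C·p_C = 0.53 × 0.0572936 = 0.0303656
Normaliser: 0.0222044 + 0.0657271 + 0.0303656 = 0.118297
P(Group B | the observation) = 0.0657271 / 0.118297 ≈ 0.556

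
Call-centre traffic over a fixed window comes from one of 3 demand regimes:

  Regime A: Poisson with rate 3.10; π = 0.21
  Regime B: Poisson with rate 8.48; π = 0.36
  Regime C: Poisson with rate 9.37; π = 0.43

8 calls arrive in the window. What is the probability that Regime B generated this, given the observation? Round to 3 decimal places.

0.469

Apply Bayes' rule: the posterior for each component is proportional to its prior times its likelihood at x.
Evaluate each component's likelihood at the observed value:
  p_A = 0.00952928
  p_B = 0.137667
  p_C = 0.125619
Unnormalised posteriors:
  π_A·p_A = 0.21 × 0.00952928 = 0.00200115
  π_B·p_B = 0.36 × 0.137667 = 0.04956
  π_C·p_C = 0.43 × 0.125619 = 0.0540164
Evidence: 0.00200115 + 0.04956 + 0.0540164 = 0.105578
P(Regime B | data) ≈ 0.469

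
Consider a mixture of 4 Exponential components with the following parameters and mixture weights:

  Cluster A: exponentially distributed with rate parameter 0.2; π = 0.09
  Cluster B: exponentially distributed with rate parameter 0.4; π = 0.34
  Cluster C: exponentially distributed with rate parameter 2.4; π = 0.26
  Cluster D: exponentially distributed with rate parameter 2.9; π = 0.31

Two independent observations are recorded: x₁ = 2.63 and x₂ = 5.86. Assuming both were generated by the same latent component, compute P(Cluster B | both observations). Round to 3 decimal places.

0.734

By Bayes' theorem, P(k | x) = P(Z=k) f_k(x) / Σ_j P(Z=j) f_j(x).
Since both observations come from the same component, the likelihood for component k is f_k(x₁)·f_k(x₂).
  L_A = [0.2·e^(−0.2·2.63) = 0.2·e^(−0.5260) = 0.118193] × [0.0619494] = 0.00732197
  L_B = [0.4·e^(−0.4·2.63) = 0.4·e^(−1.0520) = 0.139695] × [0.0383772] = 0.00536112
  L_C = [2.4·e^(−2.4·2.63) = 2.4·e^(−6.3120) = 0.00435456] × [1.87195e-06] = 8.15151e-09
  L_D = [2.9·e^(−2.9·2.63) = 2.9·e^(−7.6270) = 0.00141265] × [1.20781e-07] = 1.70621e-10
Multiply by the mixture weights:
  P(Z=A)·L_A = 0.09 × 0.00732197 = 0.000658977
  P(Z=B)·L_B = 0.34 × 0.00536112 = 0.00182278
  P(Z=C)·L_C = 0.26 × 8.15151e-09 = 2.11939e-09
  P(Z=D)·L_D = 0.31 × 1.70621e-10 = 5.28924e-11
Marginal: 0.000658977 + 0.00182278 + 2.11939e-09 + 5.28924e-11 = 0.00248176
Responsibility of Cluster B: 0.00182278 / 0.00248176 ≈ 0.734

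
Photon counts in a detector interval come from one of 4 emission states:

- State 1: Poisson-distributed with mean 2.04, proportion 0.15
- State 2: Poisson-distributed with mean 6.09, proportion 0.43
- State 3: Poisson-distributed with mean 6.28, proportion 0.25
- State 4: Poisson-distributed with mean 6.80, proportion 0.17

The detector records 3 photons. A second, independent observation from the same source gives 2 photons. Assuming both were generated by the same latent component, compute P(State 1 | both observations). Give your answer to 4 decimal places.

0.7484

Apply Bayes' rule: the posterior for each component is proportional to its prior times its likelihood at x.
Since both observations come from the same component, the likelihood for component k is f_k(x₁)·f_k(x₂).
  L_1 = [e^(−2.04)·2.04^3/3! = 0.183983] × [0.270564] = 0.0497792
  L_2 = [e^(−6.09)·6.09^3/3! = 0.08528] × [0.0420099] = 0.0035826
  L_3 = [e^(−6.28)·6.28^3/3! = 0.0773318] × [0.036942] = 0.00285679
  L_4 = [e^(−6.80)·6.80^3/3! = 0.0583678] × [0.0257505] = 0.001503
Prior × likelihood for each component:
  π_1·L_1 = 0.15 × 0.0497792 = 0.00746688
  π_2·L_2 = 0.43 × 0.0035826 = 0.00154052
  π_3·L_3 = 0.25 × 0.00285679 = 0.000714197
  π_4·L_4 = 0.17 × 0.001503 = 0.00025551
Denominator: 0.00746688 + 0.00154052 + 0.000714197 + 0.00025551 = 0.00997711
So the posterior for State 1 is 0.00746688 / 0.00997711 ≈ 0.7484.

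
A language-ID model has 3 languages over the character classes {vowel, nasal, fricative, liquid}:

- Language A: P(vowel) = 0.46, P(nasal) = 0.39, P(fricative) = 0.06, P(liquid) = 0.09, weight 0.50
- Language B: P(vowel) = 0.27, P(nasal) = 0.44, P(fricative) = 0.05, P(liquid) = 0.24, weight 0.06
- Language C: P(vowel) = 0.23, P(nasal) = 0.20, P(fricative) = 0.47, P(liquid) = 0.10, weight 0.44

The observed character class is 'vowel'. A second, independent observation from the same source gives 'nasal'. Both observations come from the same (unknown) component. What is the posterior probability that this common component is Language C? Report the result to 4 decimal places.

0.1729

By Bayes' theorem, P(k | x) = P(Z=k) f_k(x) / Σ_j P(Z=j) f_j(x).
Since both observations come from the same component, the likelihood for component k is f_k(x₁)·f_k(x₂).
  L_A = [0.46] × [0.39] = 0.1794
  L_B = [0.27] × [0.44] = 0.1188
  L_C = [0.23] × [0.2] = 0.046
Unnormalised posteriors:
  P(Z=A)·L_A = 0.50 × 0.1794 = 0.0897
  P(Z=B)·L_B = 0.06 × 0.1188 = 0.007128
  P(Z=C)·L_C = 0.44 × 0.046 = 0.02024
Normaliser: 0.0897 + 0.007128 + 0.02024 = 0.117068
P(Language C | x₁,x₂) = 0.02024 / 0.117068 ≈ 0.1729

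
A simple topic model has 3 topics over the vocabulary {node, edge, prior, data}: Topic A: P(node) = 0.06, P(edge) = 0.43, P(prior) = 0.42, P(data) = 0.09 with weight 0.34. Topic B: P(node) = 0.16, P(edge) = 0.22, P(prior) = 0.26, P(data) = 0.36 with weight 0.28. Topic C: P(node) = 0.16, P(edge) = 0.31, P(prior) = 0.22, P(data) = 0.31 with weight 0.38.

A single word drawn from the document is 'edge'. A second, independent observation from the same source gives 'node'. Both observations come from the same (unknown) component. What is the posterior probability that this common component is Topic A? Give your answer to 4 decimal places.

By Bayes' theorem, P(k | x) = π_k f_k(x) / Σ_j π_j f_j(x).
Since both observations come from the same component, the likelihood for component k is f_k(x₁)·f_k(x₂).
  p_A = [0.43] × [0.06] = 0.0258
  p_B = [0.22] × [0.16] = 0.0352
  p_C = [0.31] × [0.16] = 0.0496
Weight by the priors:
  π_A·p_A = 0.34 × 0.0258 = 0.008772
  π_B·p_B = 0.28 × 0.0352 = 0.009856
  π_C·p_C = 0.38 × 0.0496 = 0.018848
Denominator: 0.008772 + 0.009856 + 0.018848 = 0.037476
P(Topic A | x₁,x₂) ≈ 0.2341

0.2341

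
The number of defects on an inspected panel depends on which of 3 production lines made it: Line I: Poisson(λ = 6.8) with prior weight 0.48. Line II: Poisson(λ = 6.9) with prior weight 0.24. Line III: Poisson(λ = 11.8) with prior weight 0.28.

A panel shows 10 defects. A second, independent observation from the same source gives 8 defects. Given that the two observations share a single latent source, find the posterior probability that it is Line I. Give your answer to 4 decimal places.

Posterior ∝ prior × likelihood, so P(k | x) ∝ π_k f_k(x); normalise over all components.
Since both observations come from the same component, the likelihood for component k is f_k(x₁)·f_k(x₂).
  p_I = [0.0648819] × [0.126284] = 0.00819355
  p_II = [0.0679354] × [0.128422] = 0.00872441
  p_III = [0.108239] × [0.0699617] = 0.00757256
Unnormalised posteriors:
  π_I·p_I = 0.48 × 0.00819355 = 0.0039329
  π_II·p_II = 0.24 × 0.00872441 = 0.00209386
  π_III·p_III = 0.28 × 0.00757256 = 0.00212032
Evidence: 0.0039329 + 0.00209386 + 0.00212032 = 0.00814708
P(Line I | x₁,x₂) ≈ 0.4827

0.4827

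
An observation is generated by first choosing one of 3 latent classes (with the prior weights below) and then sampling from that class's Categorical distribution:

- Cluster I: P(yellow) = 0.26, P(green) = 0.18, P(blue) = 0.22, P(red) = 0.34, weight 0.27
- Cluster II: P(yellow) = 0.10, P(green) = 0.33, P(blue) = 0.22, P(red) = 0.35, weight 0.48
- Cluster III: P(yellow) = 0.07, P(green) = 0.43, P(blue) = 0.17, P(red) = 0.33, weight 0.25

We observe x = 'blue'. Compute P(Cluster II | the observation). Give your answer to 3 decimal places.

P(component k | x) = w_k·f_k(x) / marginal(x), where marginal(x) = Σ_j w_j·f_j(x).
Categorical probabilities:
  p_I = 0.22
  p_II = 0.22
  p_III = 0.17
Prior × likelihood for each component:
  w_I·p_I = 0.27 × 0.22 = 0.0594
  w_II·p_II = 0.48 × 0.22 = 0.1056
  w_III·p_III = 0.25 × 0.17 = 0.0425
Sum: 0.0594 + 0.1056 + 0.0425 = 0.2075
So the posterior for Cluster II is 0.1056 / 0.2075 ≈ 0.509.

0.509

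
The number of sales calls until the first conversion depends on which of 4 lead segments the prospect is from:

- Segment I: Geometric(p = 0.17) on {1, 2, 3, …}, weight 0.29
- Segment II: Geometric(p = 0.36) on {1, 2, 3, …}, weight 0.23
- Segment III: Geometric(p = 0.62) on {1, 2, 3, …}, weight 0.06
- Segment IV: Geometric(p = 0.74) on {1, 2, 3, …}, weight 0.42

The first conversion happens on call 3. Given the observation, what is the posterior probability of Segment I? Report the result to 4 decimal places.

Posterior ∝ prior × likelihood, so P(k | x) ∝ π_k f_k(x); normalise over all components.
Geometric probabilities:
  f_I = 0.117113
  f_II = 0.147456
  f_III = 0.089528
  f_IV = 0.050024
Prior × likelihood for each component:
  π_I·f_I = 0.29 × 0.117113 = 0.0339628
  π_II·f_II = 0.23 × 0.147456 = 0.0339149
  π_III·f_III = 0.06 × 0.089528 = 0.00537168
  π_IV·f_IV = 0.42 × 0.050024 = 0.0210101
Marginal: 0.0339628 + 0.0339149 + 0.00537168 + 0.0210101 = 0.0942594
Responsibility of Segment I: 0.0339628 / 0.0942594 ≈ 0.3603

0.3603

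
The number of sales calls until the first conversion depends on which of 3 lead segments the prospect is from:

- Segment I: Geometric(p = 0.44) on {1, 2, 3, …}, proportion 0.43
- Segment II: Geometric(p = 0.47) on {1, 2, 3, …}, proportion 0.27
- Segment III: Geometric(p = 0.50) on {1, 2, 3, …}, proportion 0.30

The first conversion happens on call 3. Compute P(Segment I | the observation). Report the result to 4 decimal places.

0.4479

The responsibility of component k is π_k f_k(x) divided by Σ_j π_j f_j(x).
Component likelihoods at x = 3:
  p_I = 0.44·(1−0.44)^2 = 0.44·0.3136 = 0.137984
  p_II = 0.47·(1−0.47)^2 = 0.47·0.2809 = 0.132023
  p_III = 0.50·(1−0.50)^2 = 0.50·0.25 = 0.125
Unnormalised posteriors:
  π_I·p_I = 0.43 × 0.137984 = 0.0593331
  π_II·p_II = 0.27 × 0.132023 = 0.0356462
  π_III·p_III = 0.30 × 0.125 = 0.0375
Normaliser: 0.0593331 + 0.0356462 + 0.0375 = 0.132479
P(Segment I | the observation) = 0.0593331 / 0.132479 ≈ 0.4479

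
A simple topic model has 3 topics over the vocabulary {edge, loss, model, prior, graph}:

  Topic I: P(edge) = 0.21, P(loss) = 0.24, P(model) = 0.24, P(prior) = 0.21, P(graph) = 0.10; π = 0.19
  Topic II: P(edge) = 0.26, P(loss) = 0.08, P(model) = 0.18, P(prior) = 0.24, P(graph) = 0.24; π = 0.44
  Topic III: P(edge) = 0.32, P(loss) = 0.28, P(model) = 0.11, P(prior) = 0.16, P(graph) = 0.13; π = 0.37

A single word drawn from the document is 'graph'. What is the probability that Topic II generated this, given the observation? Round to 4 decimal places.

The responsibility of component k is P(Z=k) f_k(x) divided by Σ_j P(Z=j) f_j(x).
Evaluate each component's likelihood at the observed value:
  p_I = P(graph | comp) = 0.10
  p_II = P(graph | comp) = 0.24
  p_III = P(graph | comp) = 0.13
Weight by the priors:
  P(Z=I)·p_I = 0.19 × 0.1 = 0.019
  P(Z=II)·p_II = 0.44 × 0.24 = 0.1056
  P(Z=III)·p_III = 0.37 × 0.13 = 0.0481
Sum: 0.019 + 0.1056 + 0.0481 = 0.1727
P(Topic II | x) = 0.1056 / 0.1727 ≈ 0.6115

0.6115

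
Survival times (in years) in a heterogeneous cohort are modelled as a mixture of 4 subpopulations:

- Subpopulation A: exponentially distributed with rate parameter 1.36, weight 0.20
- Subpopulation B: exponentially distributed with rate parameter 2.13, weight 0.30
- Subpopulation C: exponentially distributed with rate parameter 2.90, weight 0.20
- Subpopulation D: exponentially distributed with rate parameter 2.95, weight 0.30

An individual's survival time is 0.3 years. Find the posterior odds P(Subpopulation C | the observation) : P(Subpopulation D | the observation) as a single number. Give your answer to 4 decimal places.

0.6653

Since P(k|x) ∝ P(Z=k) f_k(x), the posterior odds are P(Z=i) f_i(x) / (P(Z=j) f_j(x)).
Evaluate each component's likelihood at the observed value:
  f_A = 0.904371
  f_B = 1.12426
  f_C = 1.21496
  f_D = 1.21751
Posterior odds = (P(Z=C)·f_C) / (P(Z=D)·f_D) = (0.20·1.21496) / (0.30·1.21751) = 0.242992 / 0.365252 ≈ 0.6653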